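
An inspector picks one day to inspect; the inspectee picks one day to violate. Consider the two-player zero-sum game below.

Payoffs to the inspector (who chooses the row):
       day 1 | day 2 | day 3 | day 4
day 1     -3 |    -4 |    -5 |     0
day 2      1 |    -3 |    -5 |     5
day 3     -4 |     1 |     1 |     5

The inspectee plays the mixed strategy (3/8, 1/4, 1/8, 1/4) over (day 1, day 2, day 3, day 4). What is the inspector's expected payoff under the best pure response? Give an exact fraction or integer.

1/4

day 1: (-3)·(3/8) + (-4)·(1/4) + (-5)·(1/8) + (0)·(1/4) = -11/4.
day 2: (1)·(3/8) + (-3)·(1/4) + (-5)·(1/8) + (5)·(1/4) = 1/4.
day 3: (-4)·(3/8) + (1)·(1/4) + (1)·(1/8) + (5)·(1/4) = 1/8.
The best pure response is day 2 with expected payoff 1/4.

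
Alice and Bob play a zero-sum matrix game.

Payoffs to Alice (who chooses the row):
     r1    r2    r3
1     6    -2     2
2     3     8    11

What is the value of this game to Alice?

54/13

Column r3 is strictly dominated by r2 for Bob (it gives Alice more in every row).
The remaining 2×2 game on (1, 2) × (r1, r2) has no saddle point. Let Alice play 1 with probability p; indifference gives 6p + 3(1−p) = −2p + 8(1−p), so p = 5/13.
Similarly Bob's optimal q on r1 is 10/13, and the value is 6·(10/13) + (-2)·(3/13) = 54/13.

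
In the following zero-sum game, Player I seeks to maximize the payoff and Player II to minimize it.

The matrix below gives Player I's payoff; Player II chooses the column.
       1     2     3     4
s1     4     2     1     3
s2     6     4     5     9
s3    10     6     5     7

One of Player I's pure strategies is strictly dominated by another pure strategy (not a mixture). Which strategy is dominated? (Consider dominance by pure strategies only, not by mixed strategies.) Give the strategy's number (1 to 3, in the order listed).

1

Compare s1 with s2: 6 > 4, 4 > 2, 5 > 1, 9 > 3.
So s2 strictly dominates s1 for Player I; s1 is strictly dominated.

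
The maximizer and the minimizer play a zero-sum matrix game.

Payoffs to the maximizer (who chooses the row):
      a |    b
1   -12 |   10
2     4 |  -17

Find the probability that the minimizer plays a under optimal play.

27/43

Row minima are -12 and -17, so the maximizer's maximin is -12; column maxima are 4 and 10, so the minimizer's minimax is 4. These differ, so the equilibrium is in mixed strategies.
Let the minimizer play a with probability q. The maximizer is indifferent when −12q + 10(1−q) = 4q − 17(1−q), giving q = 27/43.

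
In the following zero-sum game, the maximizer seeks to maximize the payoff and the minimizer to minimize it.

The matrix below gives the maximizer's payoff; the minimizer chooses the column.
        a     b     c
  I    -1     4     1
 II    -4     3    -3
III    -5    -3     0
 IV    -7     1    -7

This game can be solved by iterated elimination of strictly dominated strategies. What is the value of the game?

Column b is strictly dominated by a for the minimizer (-1<4, -4<3, -5<-3, -7<1); eliminate b.
Row II is strictly dominated by row I (-1>-4, 1>-3); eliminate II.
Row IV is strictly dominated by row I (-1>-7, 1>-7); eliminate IV.
Column c is strictly dominated by a for the minimizer (-1<1, -5<0); eliminate c.
Row III is strictly dominated by row I (-1>-5); eliminate III.
Only (I, a) remains, with payoff -1.

-1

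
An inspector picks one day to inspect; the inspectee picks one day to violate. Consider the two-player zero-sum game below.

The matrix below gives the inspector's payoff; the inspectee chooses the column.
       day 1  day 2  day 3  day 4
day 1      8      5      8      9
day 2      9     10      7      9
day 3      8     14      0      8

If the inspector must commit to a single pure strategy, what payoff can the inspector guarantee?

The worst-case payoff for each row is day 1: 5, day 2: 7, day 3: 0.
The best of these is 7.

7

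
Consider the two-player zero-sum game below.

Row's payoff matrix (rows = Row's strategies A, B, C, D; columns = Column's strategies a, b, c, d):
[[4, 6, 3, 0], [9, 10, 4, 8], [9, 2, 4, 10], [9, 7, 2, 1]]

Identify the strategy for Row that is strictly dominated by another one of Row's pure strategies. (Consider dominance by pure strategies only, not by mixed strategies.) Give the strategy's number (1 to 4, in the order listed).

Compare A with B: 9 > 4, 10 > 6, 4 > 3, 8 > 0.
So B strictly dominates A for Row; A is strictly dominated.

1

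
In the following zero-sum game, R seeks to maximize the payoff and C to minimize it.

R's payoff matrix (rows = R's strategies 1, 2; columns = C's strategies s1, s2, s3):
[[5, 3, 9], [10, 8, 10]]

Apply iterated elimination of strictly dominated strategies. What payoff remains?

Column s3 is strictly dominated by s2 for C (3<9, 8<10); eliminate s3.
Column s1 is strictly dominated by s2 for C (3<5, 8<10); eliminate s1.
Row 1 is strictly dominated by row 2 (8>3); eliminate 1.
Only (2, s2) remains, with payoff 8.

8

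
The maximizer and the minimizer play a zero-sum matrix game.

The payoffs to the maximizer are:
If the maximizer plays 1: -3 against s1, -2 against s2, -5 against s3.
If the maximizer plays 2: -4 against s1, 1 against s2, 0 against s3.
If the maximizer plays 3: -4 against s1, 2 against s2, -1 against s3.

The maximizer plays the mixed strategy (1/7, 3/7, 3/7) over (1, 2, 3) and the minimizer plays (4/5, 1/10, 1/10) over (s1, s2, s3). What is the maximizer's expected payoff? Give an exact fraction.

Against (4/5, 1/10, 1/10), each row's expected payoff is 1: -31/10; 2: -31/10; 3: -31/10.
Taking the (1/7, 3/7, 3/7)-weighted average: (1/7)·(-31/10) + (3/7)·(-31/10) + (3/7)·(-31/10) = -31/10.

-31/10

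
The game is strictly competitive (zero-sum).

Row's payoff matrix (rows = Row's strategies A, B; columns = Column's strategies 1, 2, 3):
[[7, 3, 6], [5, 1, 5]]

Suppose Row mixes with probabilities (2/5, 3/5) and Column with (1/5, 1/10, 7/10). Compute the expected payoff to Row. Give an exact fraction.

Against (1/5, 1/10, 7/10), each row's expected payoff is A: 59/10; B: 23/5.
Taking the (2/5, 3/5)-weighted average: (2/5)·(59/10) + (3/5)·(23/5) = 128/25.

128/25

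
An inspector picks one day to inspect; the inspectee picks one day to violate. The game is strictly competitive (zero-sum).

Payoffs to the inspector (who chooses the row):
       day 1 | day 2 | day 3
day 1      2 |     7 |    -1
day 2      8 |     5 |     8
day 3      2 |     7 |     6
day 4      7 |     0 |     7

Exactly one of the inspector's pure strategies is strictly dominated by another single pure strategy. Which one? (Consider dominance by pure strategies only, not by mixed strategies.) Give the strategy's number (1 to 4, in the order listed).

Compare day 4 with day 2: 8 > 7, 5 > 0, 8 > 7.
So day 2 strictly dominates day 4 for the inspector; day 4 is strictly dominated.

4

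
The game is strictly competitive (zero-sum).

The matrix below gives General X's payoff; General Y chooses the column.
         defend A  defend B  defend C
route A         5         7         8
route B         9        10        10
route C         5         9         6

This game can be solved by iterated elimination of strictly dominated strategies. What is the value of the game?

9

Row route C is strictly dominated by row route B (9>5, 10>9, 10>6); eliminate route C.
Column defend B is strictly dominated by defend A for General Y (5<7, 9<10); eliminate defend B.
Row route A is strictly dominated by row route B (9>5, 10>8); eliminate route A.
Column defend C is strictly dominated by defend A for General Y (9<10); eliminate defend C.
Only (route B, defend A) remains, with payoff 9.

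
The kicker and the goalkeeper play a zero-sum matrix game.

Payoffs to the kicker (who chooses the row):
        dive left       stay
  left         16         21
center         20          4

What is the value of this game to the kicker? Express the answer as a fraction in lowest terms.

Row minima are 16 and 4, so the kicker's maximin is 16; column maxima are 20 and 21, so the goalkeeper's minimax is 20. These differ, so the equilibrium is in mixed strategies.
Let the kicker play left with probability p. The goalkeeper is indifferent when 16p + 20(1−p) = 21p + 4(1−p), giving p = 16/21.
Let the goalkeeper play dive left with probability q. The kicker is indifferent when 16q + 21(1−q) = 20q + 4(1−q), giving q = 17/21.
The value is 16·(17/21) + (21)·(4/21) = 356/21.

356/21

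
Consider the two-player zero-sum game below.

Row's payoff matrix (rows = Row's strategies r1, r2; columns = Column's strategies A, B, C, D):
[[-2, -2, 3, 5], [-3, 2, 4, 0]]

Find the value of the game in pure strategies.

Row minima: -2, -3 → Row's maximin is -2.
Column maxima: -2, 2, 4, 5 → Column's minimax is -2.
They coincide at (r1, A), so the value is -2.

-2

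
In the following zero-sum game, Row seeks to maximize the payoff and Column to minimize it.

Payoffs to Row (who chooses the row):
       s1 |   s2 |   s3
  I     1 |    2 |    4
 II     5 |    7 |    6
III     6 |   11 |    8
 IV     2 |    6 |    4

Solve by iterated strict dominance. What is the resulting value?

Row II is strictly dominated by row III (6>5, 11>7, 8>6); eliminate II.
Column s3 is strictly dominated by s1 for Column (1<4, 6<8, 2<4); eliminate s3.
Row I is strictly dominated by row III (6>1, 11>2); eliminate I.
Row IV is strictly dominated by row III (6>2, 11>6); eliminate IV.
Column s2 is strictly dominated by s1 for Column (6<11); eliminate s2.
Only (III, s1) remains, with payoff 6.

6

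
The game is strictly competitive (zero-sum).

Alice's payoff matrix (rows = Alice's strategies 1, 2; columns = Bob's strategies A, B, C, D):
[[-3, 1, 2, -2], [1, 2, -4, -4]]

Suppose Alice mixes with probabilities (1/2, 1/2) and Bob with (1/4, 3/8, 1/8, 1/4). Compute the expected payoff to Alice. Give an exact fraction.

-9/16

Against (1/4, 3/8, 1/8, 1/4), each row's expected payoff is 1: -5/8; 2: -1/2.
Taking the (1/2, 1/2)-weighted average: (1/2)·(-5/8) + (1/2)·(-1/2) = -9/16.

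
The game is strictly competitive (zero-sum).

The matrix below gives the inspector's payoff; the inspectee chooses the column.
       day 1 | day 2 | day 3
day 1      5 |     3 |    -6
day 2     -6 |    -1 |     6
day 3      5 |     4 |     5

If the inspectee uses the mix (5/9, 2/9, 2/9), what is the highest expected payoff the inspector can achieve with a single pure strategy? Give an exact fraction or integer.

43/9

day 1: (5)·(5/9) + (3)·(2/9) + (-6)·(2/9) = 19/9.
day 2: (-6)·(5/9) + (-1)·(2/9) + (6)·(2/9) = -20/9.
day 3: (5)·(5/9) + (4)·(2/9) + (5)·(2/9) = 43/9.
The best pure response is day 3 with expected payoff 43/9.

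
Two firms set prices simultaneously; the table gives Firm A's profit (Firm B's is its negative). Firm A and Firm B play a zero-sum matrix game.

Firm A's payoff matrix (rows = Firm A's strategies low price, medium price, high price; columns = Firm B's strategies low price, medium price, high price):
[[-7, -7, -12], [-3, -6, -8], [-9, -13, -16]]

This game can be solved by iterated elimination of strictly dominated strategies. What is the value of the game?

-8

Row low price is strictly dominated by row medium price (-3>-7, -6>-7, -8>-12); eliminate low price.
Column medium price is strictly dominated by high price for Firm B (-8<-6, -16<-13); eliminate medium price.
Column low price is strictly dominated by high price for Firm B (-8<-3, -16<-9); eliminate low price.
Row high price is strictly dominated by row medium price (-8>-16); eliminate high price.
Only (medium price, high price) remains, with payoff -8.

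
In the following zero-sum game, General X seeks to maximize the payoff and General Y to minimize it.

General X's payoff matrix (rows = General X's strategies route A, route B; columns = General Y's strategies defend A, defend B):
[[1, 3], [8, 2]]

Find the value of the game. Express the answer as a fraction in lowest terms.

Row minima are 1 and 2, so General X's maximin is 2; column maxima are 8 and 3, so General Y's minimax is 3. These differ, so the equilibrium is in mixed strategies.
Let General X play route A with probability p. General Y is indifferent when p + 8(1−p) = 3p + 2(1−p), giving p = 3/4.
Let General Y play defend A with probability q. General X is indifferent when q + 3(1−q) = 8q + 2(1−q), giving q = 1/8.
The value is 1·(1/8) + (3)·(7/8) = 11/4.

11/4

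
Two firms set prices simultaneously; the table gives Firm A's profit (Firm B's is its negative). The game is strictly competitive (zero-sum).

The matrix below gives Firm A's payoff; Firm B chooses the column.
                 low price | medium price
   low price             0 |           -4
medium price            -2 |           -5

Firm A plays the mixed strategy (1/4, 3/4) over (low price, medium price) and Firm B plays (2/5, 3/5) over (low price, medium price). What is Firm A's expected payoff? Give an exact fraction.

-69/20

Against (2/5, 3/5), each row's expected payoff is low price: -12/5; medium price: -19/5.
Taking the (1/4, 3/4)-weighted average: (1/4)·(-12/5) + (3/4)·(-19/5) = -69/20.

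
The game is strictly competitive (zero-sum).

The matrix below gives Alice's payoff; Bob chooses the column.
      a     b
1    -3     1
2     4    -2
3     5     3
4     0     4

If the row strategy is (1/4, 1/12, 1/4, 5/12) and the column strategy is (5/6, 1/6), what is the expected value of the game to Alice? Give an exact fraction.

Against (5/6, 1/6), each row's expected payoff is 1: -7/3; 2: 3; 3: 14/3; 4: 2/3.
Taking the (1/4, 1/12, 1/4, 5/12)-weighted average: (1/4)·(-7/3) + (1/12)·(3) + (1/4)·(14/3) + (5/12)·(2/3) = 10/9.

10/9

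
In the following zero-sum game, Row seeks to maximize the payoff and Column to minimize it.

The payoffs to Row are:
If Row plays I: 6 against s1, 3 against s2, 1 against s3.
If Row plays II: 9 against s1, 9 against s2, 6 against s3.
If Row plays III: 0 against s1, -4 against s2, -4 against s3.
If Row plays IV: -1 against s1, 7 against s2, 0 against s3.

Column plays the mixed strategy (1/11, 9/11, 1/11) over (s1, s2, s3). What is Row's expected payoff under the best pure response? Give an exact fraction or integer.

I: (6)·(1/11) + (3)·(9/11) + (1)·(1/11) = 34/11.
II: (9)·(1/11) + (9)·(9/11) + (6)·(1/11) = 96/11.
III: (0)·(1/11) + (-4)·(9/11) + (-4)·(1/11) = -40/11.
IV: (-1)·(1/11) + (7)·(9/11) + (0)·(1/11) = 62/11.
The best pure response is II with expected payoff 96/11.

96/11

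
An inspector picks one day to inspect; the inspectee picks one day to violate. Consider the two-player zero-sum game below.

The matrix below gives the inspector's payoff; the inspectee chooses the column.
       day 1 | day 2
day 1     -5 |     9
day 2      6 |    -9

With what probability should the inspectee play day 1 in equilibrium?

Row minima are -5 and -9, so the inspector's maximin is -5; column maxima are 6 and 9, so the inspectee's minimax is 6. These differ, so the equilibrium is in mixed strategies.
Let the inspectee play day 1 with probability q. The inspector is indifferent when −5q + 9(1−q) = 6q − 9(1−q), giving q = 18/29.

18/29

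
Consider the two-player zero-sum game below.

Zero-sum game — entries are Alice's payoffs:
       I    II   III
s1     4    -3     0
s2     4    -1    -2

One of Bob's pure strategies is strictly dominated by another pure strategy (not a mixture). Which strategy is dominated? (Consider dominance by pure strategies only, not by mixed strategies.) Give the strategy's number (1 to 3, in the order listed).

1

Bob prefers columns that give Alice less. Compare I with II: -3 < 4, -1 < 4.
So II strictly dominates I for Bob; I is strictly dominated.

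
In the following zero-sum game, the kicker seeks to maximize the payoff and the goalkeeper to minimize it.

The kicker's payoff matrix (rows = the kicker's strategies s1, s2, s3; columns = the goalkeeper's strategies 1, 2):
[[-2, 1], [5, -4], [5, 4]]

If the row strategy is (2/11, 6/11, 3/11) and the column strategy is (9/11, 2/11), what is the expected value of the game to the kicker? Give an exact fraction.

349/121

Against (9/11, 2/11), each row's expected payoff is s1: -16/11; s2: 37/11; s3: 53/11.
Taking the (2/11, 6/11, 3/11)-weighted average: (2/11)·(-16/11) + (6/11)·(37/11) + (3/11)·(53/11) = 349/121.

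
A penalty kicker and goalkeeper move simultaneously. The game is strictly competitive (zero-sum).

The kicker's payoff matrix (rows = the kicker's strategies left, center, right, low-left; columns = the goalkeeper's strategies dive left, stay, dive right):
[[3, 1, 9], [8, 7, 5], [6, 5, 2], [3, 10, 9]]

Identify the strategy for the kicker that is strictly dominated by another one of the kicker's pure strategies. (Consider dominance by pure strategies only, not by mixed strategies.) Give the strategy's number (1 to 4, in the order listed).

Compare right with center: 8 > 6, 7 > 5, 5 > 2.
So center strictly dominates right for the kicker; right is strictly dominated.

3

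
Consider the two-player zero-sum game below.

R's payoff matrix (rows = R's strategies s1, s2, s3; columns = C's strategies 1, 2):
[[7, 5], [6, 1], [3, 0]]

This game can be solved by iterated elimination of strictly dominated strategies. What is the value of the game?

5

Row s3 is strictly dominated by row s1 (7>3, 5>0); eliminate s3.
Column 1 is strictly dominated by 2 for C (5<7, 1<6); eliminate 1.
Row s2 is strictly dominated by row s1 (5>1); eliminate s2.
Only (s1, 2) remains, with payoff 5.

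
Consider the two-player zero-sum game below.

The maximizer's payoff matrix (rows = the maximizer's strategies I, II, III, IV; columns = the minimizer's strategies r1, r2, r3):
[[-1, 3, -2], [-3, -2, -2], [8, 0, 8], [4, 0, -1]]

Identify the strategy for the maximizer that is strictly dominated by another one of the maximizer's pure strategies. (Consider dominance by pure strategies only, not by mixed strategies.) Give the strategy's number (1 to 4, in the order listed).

2

Compare II with III: 8 > -3, 0 > -2, 8 > -2.
So III strictly dominates II for the maximizer; II is strictly dominated.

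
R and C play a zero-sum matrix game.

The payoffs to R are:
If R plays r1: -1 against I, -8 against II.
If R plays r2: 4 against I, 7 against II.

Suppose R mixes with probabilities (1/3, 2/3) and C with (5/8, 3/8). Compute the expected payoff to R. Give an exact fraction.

53/24

Against (5/8, 3/8), each row's expected payoff is r1: -29/8; r2: 41/8.
Taking the (1/3, 2/3)-weighted average: (1/3)·(-29/8) + (2/3)·(41/8) = 53/24.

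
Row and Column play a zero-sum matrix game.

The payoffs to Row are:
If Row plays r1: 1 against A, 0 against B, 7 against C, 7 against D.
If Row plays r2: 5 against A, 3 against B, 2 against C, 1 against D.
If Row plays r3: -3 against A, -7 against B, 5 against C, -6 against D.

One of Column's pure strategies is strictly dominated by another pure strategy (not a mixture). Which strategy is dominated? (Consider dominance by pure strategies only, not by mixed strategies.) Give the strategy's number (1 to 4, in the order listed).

Column prefers columns that give Row less. Compare A with B: 0 < 1, 3 < 5, -7 < -3.
So B strictly dominates A for Column; A is strictly dominated.

1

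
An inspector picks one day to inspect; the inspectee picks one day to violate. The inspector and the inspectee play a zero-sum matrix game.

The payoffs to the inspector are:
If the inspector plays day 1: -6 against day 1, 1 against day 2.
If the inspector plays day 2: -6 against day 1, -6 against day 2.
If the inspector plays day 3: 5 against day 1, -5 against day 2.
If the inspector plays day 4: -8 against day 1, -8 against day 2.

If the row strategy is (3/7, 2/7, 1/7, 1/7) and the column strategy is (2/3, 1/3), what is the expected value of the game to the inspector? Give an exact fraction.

-88/21

Against (2/3, 1/3), each row's expected payoff is day 1: -11/3; day 2: -6; day 3: 5/3; day 4: -8.
Taking the (3/7, 2/7, 1/7, 1/7)-weighted average: (3/7)·(-11/3) + (2/7)·(-6) + (1/7)·(5/3) + (1/7)·(-8) = -88/21.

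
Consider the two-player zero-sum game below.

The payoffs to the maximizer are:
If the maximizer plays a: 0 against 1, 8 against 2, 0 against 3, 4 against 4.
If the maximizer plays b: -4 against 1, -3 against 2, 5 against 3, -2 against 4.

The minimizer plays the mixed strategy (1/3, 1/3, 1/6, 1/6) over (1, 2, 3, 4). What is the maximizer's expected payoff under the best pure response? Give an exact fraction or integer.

a: (0)·(1/3) + (8)·(1/3) + (0)·(1/6) + (4)·(1/6) = 10/3.
b: (-4)·(1/3) + (-3)·(1/3) + (5)·(1/6) + (-2)·(1/6) = -11/6.
The best pure response is a with expected payoff 10/3.

10/3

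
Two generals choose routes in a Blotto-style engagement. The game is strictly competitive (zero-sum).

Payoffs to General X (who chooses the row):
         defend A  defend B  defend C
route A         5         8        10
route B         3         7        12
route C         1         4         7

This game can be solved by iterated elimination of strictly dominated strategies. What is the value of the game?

5

Column defend C is strictly dominated by defend A for General Y (5<10, 3<12, 1<7); eliminate defend C.
Column defend B is strictly dominated by defend A for General Y (5<8, 3<7, 1<4); eliminate defend B.
Row route C is strictly dominated by row route A (5>1); eliminate route C.
Row route B is strictly dominated by row route A (5>3); eliminate route B.
Only (route A, defend A) remains, with payoff 5.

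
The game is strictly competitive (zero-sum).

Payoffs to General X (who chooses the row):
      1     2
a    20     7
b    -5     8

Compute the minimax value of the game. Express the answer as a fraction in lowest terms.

Row minima are 7 and -5, so General X's maximin is 7; column maxima are 20 and 8, so General Y's minimax is 8. These differ, so the equilibrium is in mixed strategies.
Let General X play a with probability p. General Y is indifferent when 20p − 5(1−p) = 7p + 8(1−p), giving p = 1/2.
Let General Y play 1 with probability q. General X is indifferent when 20q + 7(1−q) = −5q + 8(1−q), giving q = 1/26.
The value is 20·(1/26) + (7)·(25/26) = 15/2.

15/2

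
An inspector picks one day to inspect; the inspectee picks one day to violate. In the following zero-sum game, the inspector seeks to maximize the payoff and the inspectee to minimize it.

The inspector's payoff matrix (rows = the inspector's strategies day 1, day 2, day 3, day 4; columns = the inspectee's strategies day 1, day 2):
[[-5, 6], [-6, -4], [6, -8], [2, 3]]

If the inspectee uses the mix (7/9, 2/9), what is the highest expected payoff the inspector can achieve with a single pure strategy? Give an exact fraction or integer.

26/9

day 1: (-5)·(7/9) + (6)·(2/9) = -23/9.
day 2: (-6)·(7/9) + (-4)·(2/9) = -50/9.
day 3: (6)·(7/9) + (-8)·(2/9) = 26/9.
day 4: (2)·(7/9) + (3)·(2/9) = 20/9.
The best pure response is day 3 with expected payoff 26/9.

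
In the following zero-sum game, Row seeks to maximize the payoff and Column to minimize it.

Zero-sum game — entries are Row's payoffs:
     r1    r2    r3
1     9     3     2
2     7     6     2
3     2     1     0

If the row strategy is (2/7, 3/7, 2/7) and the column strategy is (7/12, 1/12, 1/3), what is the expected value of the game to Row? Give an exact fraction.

367/84

Against (7/12, 1/12, 1/3), each row's expected payoff is 1: 37/6; 2: 21/4; 3: 5/4.
Taking the (2/7, 3/7, 2/7)-weighted average: (2/7)·(37/6) + (3/7)·(21/4) + (2/7)·(5/4) = 367/84.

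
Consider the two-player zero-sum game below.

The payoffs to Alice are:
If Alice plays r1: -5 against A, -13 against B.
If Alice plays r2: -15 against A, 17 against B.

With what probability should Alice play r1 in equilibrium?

Row minima are -13 and -15, so Alice's maximin is -13; column maxima are -5 and 17, so Bob's minimax is -5. These differ, so the equilibrium is in mixed strategies.
Let Alice play r1 with probability p. Bob is indifferent when −5p − 15(1−p) = −13p + 17(1−p), giving p = 4/5.

4/5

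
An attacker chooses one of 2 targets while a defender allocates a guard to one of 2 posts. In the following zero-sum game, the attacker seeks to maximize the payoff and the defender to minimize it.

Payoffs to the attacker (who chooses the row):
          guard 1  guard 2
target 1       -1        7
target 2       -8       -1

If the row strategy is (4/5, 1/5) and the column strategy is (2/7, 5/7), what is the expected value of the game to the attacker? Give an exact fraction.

Against (2/7, 5/7), each row's expected payoff is target 1: 33/7; target 2: -3.
Taking the (4/5, 1/5)-weighted average: (4/5)·(33/7) + (1/5)·(-3) = 111/35.

111/35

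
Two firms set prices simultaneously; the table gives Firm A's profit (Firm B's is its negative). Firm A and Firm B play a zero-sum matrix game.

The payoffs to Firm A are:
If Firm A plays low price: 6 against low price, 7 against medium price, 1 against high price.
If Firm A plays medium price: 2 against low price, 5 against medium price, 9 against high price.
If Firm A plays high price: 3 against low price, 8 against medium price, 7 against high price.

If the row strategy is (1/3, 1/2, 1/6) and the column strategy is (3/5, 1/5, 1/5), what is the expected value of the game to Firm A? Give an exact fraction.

Against (3/5, 1/5, 1/5), each row's expected payoff is low price: 26/5; medium price: 4; high price: 24/5.
Taking the (1/3, 1/2, 1/6)-weighted average: (1/3)·(26/5) + (1/2)·(4) + (1/6)·(24/5) = 68/15.

68/15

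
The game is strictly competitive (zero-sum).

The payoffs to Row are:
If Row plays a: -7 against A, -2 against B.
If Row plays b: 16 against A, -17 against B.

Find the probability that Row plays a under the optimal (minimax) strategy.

33/38

Row minima are -7 and -17, so Row's maximin is -7; column maxima are 16 and -2, so Column's minimax is -2. These differ, so the equilibrium is in mixed strategies.
Let Row play a with probability p. Column is indifferent when −7p + 16(1−p) = −2p − 17(1−p), giving p = 33/38.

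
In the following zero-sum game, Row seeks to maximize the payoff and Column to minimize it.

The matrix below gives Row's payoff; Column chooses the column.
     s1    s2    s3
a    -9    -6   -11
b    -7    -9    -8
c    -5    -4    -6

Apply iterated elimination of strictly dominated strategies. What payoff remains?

Row b is strictly dominated by row c (-5>-7, -4>-9, -6>-8); eliminate b.
Row a is strictly dominated by row c (-5>-9, -4>-6, -6>-11); eliminate a.
Column s1 is strictly dominated by s3 for Column (-6<-5); eliminate s1.
Column s2 is strictly dominated by s3 for Column (-6<-4); eliminate s2.
Only (c, s3) remains, with payoff -6.

-6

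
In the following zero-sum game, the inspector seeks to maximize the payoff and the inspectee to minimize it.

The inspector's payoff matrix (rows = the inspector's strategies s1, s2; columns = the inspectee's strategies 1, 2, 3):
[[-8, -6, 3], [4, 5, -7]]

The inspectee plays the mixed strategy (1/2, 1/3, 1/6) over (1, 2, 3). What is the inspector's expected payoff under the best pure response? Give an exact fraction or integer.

s1: (-8)·(1/2) + (-6)·(1/3) + (3)·(1/6) = -11/2.
s2: (4)·(1/2) + (5)·(1/3) + (-7)·(1/6) = 5/2.
The best pure response is s2 with expected payoff 5/2.

5/2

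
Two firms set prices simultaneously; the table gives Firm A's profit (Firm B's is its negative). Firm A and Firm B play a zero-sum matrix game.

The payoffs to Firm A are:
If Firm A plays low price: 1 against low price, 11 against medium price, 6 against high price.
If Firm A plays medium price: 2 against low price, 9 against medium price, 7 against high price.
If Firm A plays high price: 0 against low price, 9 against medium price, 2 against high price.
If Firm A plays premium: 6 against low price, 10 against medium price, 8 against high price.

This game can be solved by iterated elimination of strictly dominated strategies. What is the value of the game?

6

Column high price is strictly dominated by low price for Firm B (1<6, 2<7, 0<2, 6<8); eliminate high price.
Row high price is strictly dominated by row low price (1>0, 11>9); eliminate high price.
Row medium price is strictly dominated by row premium (6>2, 10>9); eliminate medium price.
Column medium price is strictly dominated by low price for Firm B (1<11, 6<10); eliminate medium price.
Row low price is strictly dominated by row premium (6>1); eliminate low price.
Only (premium, low price) remains, with payoff 6.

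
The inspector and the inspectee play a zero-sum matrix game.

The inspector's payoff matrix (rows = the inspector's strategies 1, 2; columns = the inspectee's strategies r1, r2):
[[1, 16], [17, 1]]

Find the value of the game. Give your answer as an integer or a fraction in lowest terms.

271/31

Row minima are 1 and 1, so the inspector's maximin is 1; column maxima are 17 and 16, so the inspectee's minimax is 16. These differ, so the equilibrium is in mixed strategies.
Let the inspector play 1 with probability p. The inspectee is indifferent when p + 17(1−p) = 16p + (1−p), giving p = 16/31.
Let the inspectee play r1 with probability q. The inspector is indifferent when q + 16(1−q) = 17q + (1−q), giving q = 15/31.
The value is 1·(15/31) + (16)·(16/31) = 271/31.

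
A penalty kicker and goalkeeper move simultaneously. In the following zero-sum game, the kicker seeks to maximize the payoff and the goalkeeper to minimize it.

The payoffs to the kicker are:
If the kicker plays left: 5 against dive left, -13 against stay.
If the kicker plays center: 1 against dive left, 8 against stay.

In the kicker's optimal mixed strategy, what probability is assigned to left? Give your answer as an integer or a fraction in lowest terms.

7/25

Row minima are -13 and 1, so the kicker's maximin is 1; column maxima are 5 and 8, so the goalkeeper's minimax is 5. These differ, so the equilibrium is in mixed strategies.
Let the kicker play left with probability p. The goalkeeper is indifferent when 5p + (1−p) = −13p + 8(1−p), giving p = 7/25.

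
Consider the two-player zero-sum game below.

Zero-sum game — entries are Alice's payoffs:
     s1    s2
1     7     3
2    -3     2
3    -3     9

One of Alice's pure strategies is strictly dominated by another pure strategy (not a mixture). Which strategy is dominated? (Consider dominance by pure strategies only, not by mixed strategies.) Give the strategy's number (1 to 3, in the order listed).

2

Compare 2 with 1: 7 > -3, 3 > 2.
So 1 strictly dominates 2 for Alice; 2 is strictly dominated.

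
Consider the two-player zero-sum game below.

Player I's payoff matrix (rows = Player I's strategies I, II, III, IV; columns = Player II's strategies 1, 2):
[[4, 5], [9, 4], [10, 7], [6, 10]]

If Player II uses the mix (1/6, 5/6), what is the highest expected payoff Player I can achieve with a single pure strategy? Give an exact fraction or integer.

I: (4)·(1/6) + (5)·(5/6) = 29/6.
II: (9)·(1/6) + (4)·(5/6) = 29/6.
III: (10)·(1/6) + (7)·(5/6) = 15/2.
IV: (6)·(1/6) + (10)·(5/6) = 28/3.
The best pure response is IV with expected payoff 28/3.

28/3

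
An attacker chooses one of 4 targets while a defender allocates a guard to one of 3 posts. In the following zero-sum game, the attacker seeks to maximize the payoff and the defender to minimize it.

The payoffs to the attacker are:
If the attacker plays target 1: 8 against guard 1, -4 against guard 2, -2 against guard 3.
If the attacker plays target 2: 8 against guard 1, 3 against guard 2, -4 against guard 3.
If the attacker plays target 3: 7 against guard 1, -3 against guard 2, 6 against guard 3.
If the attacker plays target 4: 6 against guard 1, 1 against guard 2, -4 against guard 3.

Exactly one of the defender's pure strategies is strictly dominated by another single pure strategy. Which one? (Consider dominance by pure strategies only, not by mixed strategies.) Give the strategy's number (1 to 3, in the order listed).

1

The defender prefers columns that give the attacker less. Compare guard 1 with guard 2: -4 < 8, 3 < 8, -3 < 7, 1 < 6.
So guard 2 strictly dominates guard 1 for the defender; guard 1 is strictly dominated.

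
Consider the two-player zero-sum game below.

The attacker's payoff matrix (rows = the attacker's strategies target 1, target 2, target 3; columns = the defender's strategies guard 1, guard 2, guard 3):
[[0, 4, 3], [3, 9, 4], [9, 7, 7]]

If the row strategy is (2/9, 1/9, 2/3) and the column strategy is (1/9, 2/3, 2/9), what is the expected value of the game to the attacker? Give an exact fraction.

515/81

Against (1/9, 2/3, 2/9), each row's expected payoff is target 1: 10/3; target 2: 65/9; target 3: 65/9.
Taking the (2/9, 1/9, 2/3)-weighted average: (2/9)·(10/3) + (1/9)·(65/9) + (2/3)·(65/9) = 515/81.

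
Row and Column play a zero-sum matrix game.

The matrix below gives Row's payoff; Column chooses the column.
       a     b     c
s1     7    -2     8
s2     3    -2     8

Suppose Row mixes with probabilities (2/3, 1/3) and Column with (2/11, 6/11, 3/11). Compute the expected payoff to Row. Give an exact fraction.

70/33

Against (2/11, 6/11, 3/11), each row's expected payoff is s1: 26/11; s2: 18/11.
Taking the (2/3, 1/3)-weighted average: (2/3)·(26/11) + (1/3)·(18/11) = 70/33.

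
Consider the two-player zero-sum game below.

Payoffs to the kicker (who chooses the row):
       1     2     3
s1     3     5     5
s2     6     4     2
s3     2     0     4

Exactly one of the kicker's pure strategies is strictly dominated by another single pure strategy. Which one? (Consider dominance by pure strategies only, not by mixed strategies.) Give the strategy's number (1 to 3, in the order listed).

3

Compare s3 with s1: 3 > 2, 5 > 0, 5 > 4.
So s1 strictly dominates s3 for the kicker; s3 is strictly dominated.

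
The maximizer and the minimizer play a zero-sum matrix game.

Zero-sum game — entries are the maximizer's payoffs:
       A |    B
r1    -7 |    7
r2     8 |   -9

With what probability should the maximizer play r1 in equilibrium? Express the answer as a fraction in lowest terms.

Row minima are -7 and -9, so the maximizer's maximin is -7; column maxima are 8 and 7, so the minimizer's minimax is 7. These differ, so the equilibrium is in mixed strategies.
Let the maximizer play r1 with probability p. The minimizer is indifferent when −7p + 8(1−p) = 7p − 9(1−p), giving p = 17/31.

17/31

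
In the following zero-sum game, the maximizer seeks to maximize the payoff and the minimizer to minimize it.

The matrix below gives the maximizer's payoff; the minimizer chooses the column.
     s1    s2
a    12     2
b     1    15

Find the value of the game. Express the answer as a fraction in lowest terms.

89/12

Row minima are 2 and 1, so the maximizer's maximin is 2; column maxima are 12 and 15, so the minimizer's minimax is 12. These differ, so the equilibrium is in mixed strategies.
Let the maximizer play a with probability p. The minimizer is indifferent when 12p + (1−p) = 2p + 15(1−p), giving p = 7/12.
Let the minimizer play s1 with probability q. The maximizer is indifferent when 12q + 2(1−q) = q + 15(1−q), giving q = 13/24.
The value is 12·(13/24) + (2)·(11/24) = 89/12.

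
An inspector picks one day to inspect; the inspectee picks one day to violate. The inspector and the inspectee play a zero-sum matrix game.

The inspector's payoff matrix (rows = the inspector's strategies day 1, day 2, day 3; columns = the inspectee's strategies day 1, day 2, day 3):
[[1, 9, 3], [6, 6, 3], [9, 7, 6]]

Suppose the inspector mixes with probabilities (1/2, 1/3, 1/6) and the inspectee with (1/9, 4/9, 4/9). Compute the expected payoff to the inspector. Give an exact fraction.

146/27

Against (1/9, 4/9, 4/9), each row's expected payoff is day 1: 49/9; day 2: 14/3; day 3: 61/9.
Taking the (1/2, 1/3, 1/6)-weighted average: (1/2)·(49/9) + (1/3)·(14/3) + (1/6)·(61/9) = 146/27.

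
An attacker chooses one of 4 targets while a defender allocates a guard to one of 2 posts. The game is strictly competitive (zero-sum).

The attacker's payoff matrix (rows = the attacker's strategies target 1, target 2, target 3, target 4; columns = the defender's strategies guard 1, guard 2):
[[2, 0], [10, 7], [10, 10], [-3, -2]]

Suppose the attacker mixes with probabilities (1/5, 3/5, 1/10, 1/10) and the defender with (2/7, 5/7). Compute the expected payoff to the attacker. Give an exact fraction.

Against (2/7, 5/7), each row's expected payoff is target 1: 4/7; target 2: 55/7; target 3: 10; target 4: -16/7.
Taking the (1/5, 3/5, 1/10, 1/10)-weighted average: (1/5)·(4/7) + (3/5)·(55/7) + (1/10)·(10) + (1/10)·(-16/7) = 28/5.

28/5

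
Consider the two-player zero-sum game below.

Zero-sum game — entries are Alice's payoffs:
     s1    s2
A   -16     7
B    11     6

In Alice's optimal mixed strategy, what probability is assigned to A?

5/28

Row minima are -16 and 6, so Alice's maximin is 6; column maxima are 11 and 7, so Bob's minimax is 7. These differ, so the equilibrium is in mixed strategies.
Let Alice play A with probability p. Bob is indifferent when −16p + 11(1−p) = 7p + 6(1−p), giving p = 5/28.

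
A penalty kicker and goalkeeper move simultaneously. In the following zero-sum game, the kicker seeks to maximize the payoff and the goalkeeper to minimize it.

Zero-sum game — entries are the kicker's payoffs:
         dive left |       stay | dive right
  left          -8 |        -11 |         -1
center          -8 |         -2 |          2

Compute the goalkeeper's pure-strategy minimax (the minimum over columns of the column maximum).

-8

The worst case (largest entry) in each column is dive left: -8, stay: -2, dive right: 2.
The best (smallest) of these is -8.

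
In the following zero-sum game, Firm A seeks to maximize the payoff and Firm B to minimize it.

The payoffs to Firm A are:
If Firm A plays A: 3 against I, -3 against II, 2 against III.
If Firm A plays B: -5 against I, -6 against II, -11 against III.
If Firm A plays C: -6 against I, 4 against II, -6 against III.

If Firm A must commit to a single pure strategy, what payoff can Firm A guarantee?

The worst-case payoff for each row is A: -3, B: -11, C: -6.
The best of these is -3.

-3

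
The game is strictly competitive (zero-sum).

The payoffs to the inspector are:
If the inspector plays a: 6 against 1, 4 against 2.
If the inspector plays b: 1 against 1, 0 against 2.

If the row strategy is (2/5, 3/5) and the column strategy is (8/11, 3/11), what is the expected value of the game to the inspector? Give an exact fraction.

144/55

Against (8/11, 3/11), each row's expected payoff is a: 60/11; b: 8/11.
Taking the (2/5, 3/5)-weighted average: (2/5)·(60/11) + (3/5)·(8/11) = 144/55.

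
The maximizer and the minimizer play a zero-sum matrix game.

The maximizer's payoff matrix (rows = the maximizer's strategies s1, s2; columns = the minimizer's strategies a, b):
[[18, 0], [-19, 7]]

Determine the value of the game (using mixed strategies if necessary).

63/22

Row minima are 0 and -19, so the maximizer's maximin is 0; column maxima are 18 and 7, so the minimizer's minimax is 7. These differ, so the equilibrium is in mixed strategies.
Let the maximizer play s1 with probability p. The minimizer is indifferent when 18p − 19(1−p) = 7(1−p), giving p = 13/22.
Let the minimizer play a with probability q. The maximizer is indifferent when 18q = −19q + 7(1−q), giving q = 7/44.
The value is 18·(7/44) + (0)·(37/44) = 63/22.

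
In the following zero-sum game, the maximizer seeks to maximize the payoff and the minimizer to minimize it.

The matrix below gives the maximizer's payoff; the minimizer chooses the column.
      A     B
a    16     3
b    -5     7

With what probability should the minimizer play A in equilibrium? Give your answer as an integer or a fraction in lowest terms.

Row minima are 3 and -5, so the maximizer's maximin is 3; column maxima are 16 and 7, so the minimizer's minimax is 7. These differ, so the equilibrium is in mixed strategies.
Let the minimizer play A with probability q. The maximizer is indifferent when 16q + 3(1−q) = −5q + 7(1−q), giving q = 4/25.

4/25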